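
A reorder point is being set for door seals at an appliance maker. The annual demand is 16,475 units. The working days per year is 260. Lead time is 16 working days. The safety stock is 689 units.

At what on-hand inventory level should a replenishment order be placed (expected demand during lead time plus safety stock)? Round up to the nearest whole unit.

1,703 units

Daily demand d = 16,475 / 260 = 63.365 units/day
Demand during lead time = 63.365 × 16 = 1,013.85
Reorder point = 1,013.85 + 689 = 1,702.85 → round up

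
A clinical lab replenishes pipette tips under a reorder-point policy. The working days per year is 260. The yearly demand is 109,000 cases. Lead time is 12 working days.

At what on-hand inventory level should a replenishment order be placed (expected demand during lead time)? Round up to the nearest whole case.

5,031 cases

Daily demand d = 109,000 / 260 = 419.231 cases/day
Demand during lead time = 419.231 × 12 = 5,030.77
Reorder point = 5,030.77 → round up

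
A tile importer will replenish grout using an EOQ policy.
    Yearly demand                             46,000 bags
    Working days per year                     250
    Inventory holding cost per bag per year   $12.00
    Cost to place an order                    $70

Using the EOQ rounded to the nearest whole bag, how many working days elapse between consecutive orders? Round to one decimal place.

4.0 days

2DS/H = 2·46,000·70/12 = 536,666.67
EOQ = √536,666.67 ≈ 732.58 → Q = 733 bags
Days between orders = 250 / (D/Q) = 250 / 62.756 ≈ 3.984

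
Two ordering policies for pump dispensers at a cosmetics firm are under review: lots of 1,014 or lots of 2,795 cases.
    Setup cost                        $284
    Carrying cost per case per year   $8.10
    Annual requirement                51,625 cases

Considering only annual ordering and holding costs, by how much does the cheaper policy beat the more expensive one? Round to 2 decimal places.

$2,000.41

TC(Q) = (D/Q)S + (Q/2)H
TC(1,014) = (51,625/1,014)×284 + (1,014/2)×8.1 = $18,565.77
TC(2,795) = (51,625/2,795)×284 + (2,795/2)×8.1 = $16,565.37
Cheaper: Q = 2,795.  Difference = $2,000.41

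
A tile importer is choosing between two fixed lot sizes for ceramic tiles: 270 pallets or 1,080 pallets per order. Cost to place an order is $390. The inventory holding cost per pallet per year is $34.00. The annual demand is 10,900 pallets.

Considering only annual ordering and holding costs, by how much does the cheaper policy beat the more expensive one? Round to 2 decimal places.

Annual cost at Q: ordering D·S/Q plus holding Q·H/2.
TC(270) = (10,900/270)×390 + (270/2)×34 = $20,334.44
TC(1,080) = (10,900/1,080)×390 + (1,080/2)×34 = $22,296.11
Lots of 270 are cheaper by $1,961.67.

$1,961.67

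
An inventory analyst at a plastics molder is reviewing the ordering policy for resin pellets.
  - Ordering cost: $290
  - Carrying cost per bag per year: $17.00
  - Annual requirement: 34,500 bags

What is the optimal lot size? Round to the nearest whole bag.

1,085 bags

2DS/H = 2·34,500·290/17 = 1,177,058.82
EOQ = √1,177,058.82 ≈ 1,084.92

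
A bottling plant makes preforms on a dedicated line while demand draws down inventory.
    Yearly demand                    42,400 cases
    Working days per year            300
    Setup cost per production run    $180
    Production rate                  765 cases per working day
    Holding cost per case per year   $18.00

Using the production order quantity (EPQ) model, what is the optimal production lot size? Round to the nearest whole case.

1,020 cases

d = 42,400/300 = 141.3333 cases/day;  effective holding cost H(1 − d/p) = 18·(1 − 141.3333/765) = 14.67451
Q* = √(2DS / H_eff) = √(2·42,400·180 / 14.67451) ≈ 1,019.89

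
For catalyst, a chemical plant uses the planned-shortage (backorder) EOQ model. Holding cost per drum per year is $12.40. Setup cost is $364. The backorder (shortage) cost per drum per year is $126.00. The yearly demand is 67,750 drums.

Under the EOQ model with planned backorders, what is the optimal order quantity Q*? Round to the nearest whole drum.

Basic EOQ = √(2·67,750·364/12.4) = 1,994.387
Backorder adjustment √((H+b)/b) = √((12.4+126)/126) = 1.0481
Q* = 1,994.387 × 1.0481 ≈ 2,090.22

2,090 drums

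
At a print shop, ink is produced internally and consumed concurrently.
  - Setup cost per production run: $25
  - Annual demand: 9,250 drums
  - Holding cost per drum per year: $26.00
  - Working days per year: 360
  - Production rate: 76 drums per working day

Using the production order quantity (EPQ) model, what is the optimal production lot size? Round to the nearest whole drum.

Daily demand d = 9,250/360 = 25.694; p = 76; 1 − d/p = 0.66192
EPQ = √(2DS / (H(1 − d/p)))
    = √(2 × 9,250 × 25 / (26 × 0.66192)) ≈ 163.93

164 drums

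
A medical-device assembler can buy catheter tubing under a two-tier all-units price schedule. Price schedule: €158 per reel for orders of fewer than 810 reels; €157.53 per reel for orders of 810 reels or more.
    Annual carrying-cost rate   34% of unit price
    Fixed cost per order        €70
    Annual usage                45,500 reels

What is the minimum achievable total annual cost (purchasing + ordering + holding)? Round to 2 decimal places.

€7,193,238.98

H₁ = 34%×€158 = €53.7200;  H₂ = 34%×€157.53 = €53.5602
EOQ₁ = √(2×45,500×70/53.7200) = 344.35  (< 810, feasible at tier 1)
EOQ₂ = √(2×45,500×70/53.5602) = 344.86  (< 810 → use Q = 810 at tier-2 price)
TC(tier 1 (EOQ₁), Q≈344.4) = €7,207,498.55
TC(tier 2, Q≈810.0) = €7,193,238.98
Minimum at tier 2: €7,193,238.98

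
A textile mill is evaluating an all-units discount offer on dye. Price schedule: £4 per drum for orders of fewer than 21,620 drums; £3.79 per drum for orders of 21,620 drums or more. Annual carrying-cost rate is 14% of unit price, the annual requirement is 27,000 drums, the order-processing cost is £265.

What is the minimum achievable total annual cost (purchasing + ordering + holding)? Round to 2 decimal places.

£108,396.73

H₁ = 14%×£4 = £0.5600;  H₂ = 14%×£3.79 = £0.5306
EOQ₁ = √(2×27,000×265/0.5600) = 5,055.05  (< 21,620, feasible at tier 1)
EOQ₂ = √(2×27,000×265/0.5306) = 5,193.21  (< 21,620 → use Q = 21,620 at tier-2 price)
TC(tier 1 (EOQ₁), Q≈5,055.1) = £110,830.83
TC(tier 2, Q≈21,620.0) = £108,396.73
Minimum at tier 2: £108,396.73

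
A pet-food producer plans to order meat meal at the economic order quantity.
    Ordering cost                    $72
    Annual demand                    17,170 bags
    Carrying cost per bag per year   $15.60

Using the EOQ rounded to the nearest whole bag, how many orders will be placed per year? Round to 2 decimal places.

EOQ = √(2DS/H) = √(2 × 17,170 × 72 / 15.6)
    = √(158,492.31) ≈ 398.11 → Q = 398
N = D/Q = 17,170/398 ≈ 43.141 orders/yr

43.14 orders per year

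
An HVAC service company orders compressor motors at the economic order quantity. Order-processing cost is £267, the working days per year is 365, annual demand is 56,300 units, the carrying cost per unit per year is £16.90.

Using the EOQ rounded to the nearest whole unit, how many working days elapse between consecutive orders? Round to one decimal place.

Optimal lot size Q* = (2 × 56,300 × £267 / £16.9)^½ ≈ 1,333.77 → Q = 1,334 units
Cycle time = (working days × Q)/D = (365 × 1,334) / 56,300 = 8.648 days

8.6 days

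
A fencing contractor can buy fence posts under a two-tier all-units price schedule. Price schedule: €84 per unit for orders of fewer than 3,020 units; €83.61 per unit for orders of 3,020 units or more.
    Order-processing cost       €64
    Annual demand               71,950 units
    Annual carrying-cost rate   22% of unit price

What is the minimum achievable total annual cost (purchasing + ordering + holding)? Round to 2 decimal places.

H₁ = 22%×€84 = €18.4800;  H₂ = 22%×€83.61 = €18.3942
EOQ₁ = √(2×71,950×64/18.4800) = 705.94  (< 3,020, feasible at tier 1)
EOQ₂ = √(2×71,950×64/18.3942) = 707.59  (< 3,020 → use Q = 3,020 at tier-2 price)
TC(tier 1 (EOQ₁), Q≈705.9) = €6,056,845.82
TC(tier 2, Q≈3,020.0) = €6,045,039.51
Minimum at tier 2: €6,045,039.51

€6,045,039.51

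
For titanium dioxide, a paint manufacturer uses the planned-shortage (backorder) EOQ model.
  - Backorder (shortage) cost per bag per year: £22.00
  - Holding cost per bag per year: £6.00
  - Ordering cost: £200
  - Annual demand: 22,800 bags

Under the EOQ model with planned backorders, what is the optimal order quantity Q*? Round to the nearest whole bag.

1,391 bags

Q* = √(2DS/H) · √((H + b)/b)
   = √(2 × 22,800 × 200 / 6) · √((6 + 22) / 22)
   = 1,232.883 × 1.1282 ≈ 1,390.88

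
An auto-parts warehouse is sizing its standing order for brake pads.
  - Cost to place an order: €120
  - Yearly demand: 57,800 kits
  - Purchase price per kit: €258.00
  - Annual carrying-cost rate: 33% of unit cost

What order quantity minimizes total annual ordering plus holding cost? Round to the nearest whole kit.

404 kits

H = i·C = 0.33 × €258 = €85.1400 per kit-year
Optimal lot size Q* = (2 × 57,800 × €120 / €85.14)^½ ≈ 403.65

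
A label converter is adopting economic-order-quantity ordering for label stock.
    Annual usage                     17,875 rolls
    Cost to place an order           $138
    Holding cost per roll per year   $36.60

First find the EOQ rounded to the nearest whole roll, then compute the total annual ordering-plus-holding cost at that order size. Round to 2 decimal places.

$13,437.49

Optimal lot size Q* = (2 × 17,875 × $138 / $36.6)^½ ≈ 367.14 → Q = 367 rolls
Ordering: D/Q × S = 17,875/367 × $138 = $6,721.39
Holding:  Q/2 × H = 367/2 × $36.6 = $6,716.10
Total = $6,721.39 + $6,716.10 = $13,437.49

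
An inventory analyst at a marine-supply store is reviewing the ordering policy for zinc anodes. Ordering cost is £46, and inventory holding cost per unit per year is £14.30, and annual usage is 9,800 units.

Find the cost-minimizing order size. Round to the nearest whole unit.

251 units

2DS/H = 2·9,800·46/14.3 = 63,048.95
EOQ = √63,048.95 ≈ 251.10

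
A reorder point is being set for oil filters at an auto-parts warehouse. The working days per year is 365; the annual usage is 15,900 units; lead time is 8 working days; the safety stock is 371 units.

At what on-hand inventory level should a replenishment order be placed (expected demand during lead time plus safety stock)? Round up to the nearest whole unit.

720 units

Daily demand d = 15,900 / 365 = 43.562 units/day
Demand during lead time = 43.562 × 8 = 348.49
Reorder point = 348.49 + 371 = 719.49 → round up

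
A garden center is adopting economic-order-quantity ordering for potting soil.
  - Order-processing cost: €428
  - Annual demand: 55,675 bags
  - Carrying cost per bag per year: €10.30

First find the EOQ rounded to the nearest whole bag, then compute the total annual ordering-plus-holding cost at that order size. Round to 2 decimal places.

Q* = √(2·D·S / H) = √(2·55,675·428 / 10.3) = √4,626,970.9 ≈ 2,151.04 → Q = 2,151 bags
Annual ordering cost = (D/Q)·S = (55,675/2,151) × 428 = €11,078.06
Annual holding cost  = (Q/2)·H = (2,151/2) × 10.3 = €11,077.65
Total = €11,078.06 + €11,077.65 = €22,155.71

€22,155.71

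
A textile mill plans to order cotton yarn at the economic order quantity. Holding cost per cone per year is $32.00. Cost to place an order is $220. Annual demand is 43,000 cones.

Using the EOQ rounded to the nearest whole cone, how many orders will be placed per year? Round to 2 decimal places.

55.92 orders per year

EOQ = √(2DS/H) = √(2 × 43,000 × 220 / 32)
    = √(591,250.00) ≈ 768.93 → Q = 769
N = D/Q = 43,000/769 ≈ 55.917 orders/yr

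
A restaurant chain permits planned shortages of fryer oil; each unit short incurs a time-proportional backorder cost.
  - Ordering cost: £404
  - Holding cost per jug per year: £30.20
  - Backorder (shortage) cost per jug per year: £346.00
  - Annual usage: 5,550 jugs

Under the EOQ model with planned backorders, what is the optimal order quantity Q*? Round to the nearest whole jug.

402 jugs

Basic EOQ = √(2·5,550·404/30.2) = 385.344
Backorder adjustment √((H+b)/b) = √((30.2+346)/346) = 1.0427
Q* = 385.344 × 1.0427 ≈ 401.81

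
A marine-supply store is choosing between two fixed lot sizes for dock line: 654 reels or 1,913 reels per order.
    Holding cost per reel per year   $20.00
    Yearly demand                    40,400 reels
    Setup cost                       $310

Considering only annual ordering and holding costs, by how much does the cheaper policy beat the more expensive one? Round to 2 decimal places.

$13.06

For each Q, cost = (D/Q)·S + (Q/2)·H.
TC(654) = (40,400/654)×310 + (654/2)×20 = $25,689.85
TC(1,913) = (40,400/1,913)×310 + (1,913/2)×20 = $25,676.79
|ΔTC| = |$25,689.85 − $25,676.79| = $13.06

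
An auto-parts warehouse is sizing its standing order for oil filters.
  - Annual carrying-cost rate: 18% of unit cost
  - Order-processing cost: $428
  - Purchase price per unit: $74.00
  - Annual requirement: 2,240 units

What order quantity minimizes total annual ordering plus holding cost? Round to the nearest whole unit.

Holding cost per unit per year: H = 18% × $74 = $13.3200
Optimal lot size Q* = (2 × 2,240 × $428 / $13.32)^½ ≈ 379.41

379 units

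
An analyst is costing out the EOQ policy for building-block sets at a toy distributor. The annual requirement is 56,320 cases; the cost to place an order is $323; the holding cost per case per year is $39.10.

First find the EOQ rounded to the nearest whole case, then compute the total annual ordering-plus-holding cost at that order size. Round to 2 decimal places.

$37,716.90

Optimal lot size Q* = (2 × 56,320 × $323 / $39.1)^½ ≈ 964.63 → Q = 965 cases
Annual ordering cost = (D/Q)·S = (56,320/965) × 323 = $18,851.15
Annual holding cost  = (Q/2)·H = (965/2) × 39.1 = $18,865.75
Total = $18,851.15 + $18,865.75 = $37,716.90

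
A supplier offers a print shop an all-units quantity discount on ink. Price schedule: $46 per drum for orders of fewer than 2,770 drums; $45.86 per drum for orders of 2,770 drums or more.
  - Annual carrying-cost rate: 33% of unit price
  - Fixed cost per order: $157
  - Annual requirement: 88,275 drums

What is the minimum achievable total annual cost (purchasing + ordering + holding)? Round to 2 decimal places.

$4,074,255.13

H₁ = 33%×$46 = $15.1800;  H₂ = 33%×$45.86 = $15.1338
EOQ₁ = √(2×88,275×157/15.1800) = 1,351.29  (< 2,770, feasible at tier 1)
EOQ₂ = √(2×88,275×157/15.1338) = 1,353.35  (< 2,770 → use Q = 2,770 at tier-2 price)
TC(tier 1 (EOQ₁), Q≈1,351.3) = $4,081,162.55
TC(tier 2, Q≈2,770.0) = $4,074,255.13
Minimum at tier 2: $4,074,255.13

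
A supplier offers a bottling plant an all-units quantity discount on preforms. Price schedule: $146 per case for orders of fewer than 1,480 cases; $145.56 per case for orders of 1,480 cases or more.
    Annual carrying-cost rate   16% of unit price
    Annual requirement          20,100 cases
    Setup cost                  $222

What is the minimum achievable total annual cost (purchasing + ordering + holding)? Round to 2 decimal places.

H₁ = 16%×$146 = $23.3600;  H₂ = 16%×$145.56 = $23.2896
EOQ₁ = √(2×20,100×222/23.3600) = 618.09  (< 1,480, feasible at tier 1)
EOQ₂ = √(2×20,100×222/23.2896) = 619.03  (< 1,480 → use Q = 1,480 at tier-2 price)
TC(tier 1 (EOQ₁), Q≈618.1) = $2,949,038.63
TC(tier 2, Q≈1,480.0) = $2,946,005.30
Minimum at tier 2: $2,946,005.30

$2,946,005.30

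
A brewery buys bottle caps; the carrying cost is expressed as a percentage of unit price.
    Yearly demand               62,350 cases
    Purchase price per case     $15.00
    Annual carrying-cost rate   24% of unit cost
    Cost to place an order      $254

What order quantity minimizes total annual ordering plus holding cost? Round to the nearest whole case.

Carrying cost H = $15 × 24% = $3.6000/case/yr
EOQ = √(2DS/H) = √(2 × 62,350 × 254 / 3.6)
    = √(8,798,277.78) ≈ 2,966.19

2,966 cases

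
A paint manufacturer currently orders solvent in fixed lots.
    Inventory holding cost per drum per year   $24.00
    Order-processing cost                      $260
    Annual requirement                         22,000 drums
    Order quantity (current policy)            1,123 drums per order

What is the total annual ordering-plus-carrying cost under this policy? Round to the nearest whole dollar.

$18,569

Annual ordering cost = (D/Q)·S = (22,000/1,123) × 260 = $5,093.50
Annual holding cost  = (Q/2)·H = (1,123/2) × 24 = $13,476.00
Total = $5,093.50 + $13,476.00 = $18,569.50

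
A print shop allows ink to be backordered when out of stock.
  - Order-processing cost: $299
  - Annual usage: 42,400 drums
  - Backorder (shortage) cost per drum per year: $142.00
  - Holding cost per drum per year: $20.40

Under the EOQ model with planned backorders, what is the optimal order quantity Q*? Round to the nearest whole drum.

1,192 drums

Basic EOQ = √(2·42,400·299/20.4) = 1,114.855
Backorder adjustment √((H+b)/b) = √((20.4+142)/142) = 1.0694
Q* = 1,114.855 × 1.0694 ≈ 1,192.25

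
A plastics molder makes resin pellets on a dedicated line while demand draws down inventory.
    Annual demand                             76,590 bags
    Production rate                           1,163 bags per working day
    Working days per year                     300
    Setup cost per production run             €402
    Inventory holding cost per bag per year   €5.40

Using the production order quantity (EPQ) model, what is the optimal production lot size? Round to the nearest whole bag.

3,822 bags

Daily demand d = 76,590/300 = 255.300; p = 1163; 1 − d/p = 0.78048
EPQ = √(2DS / (H(1 − d/p)))
    = √(2 × 76,590 × 402 / (5.4 × 0.78048)) ≈ 3,822.40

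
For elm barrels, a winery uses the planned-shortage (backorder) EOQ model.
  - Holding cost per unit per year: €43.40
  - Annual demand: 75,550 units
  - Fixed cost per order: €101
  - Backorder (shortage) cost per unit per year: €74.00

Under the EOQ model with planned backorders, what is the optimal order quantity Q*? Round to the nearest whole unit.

Basic EOQ = √(2·75,550·101/43.4) = 592.991
Backorder adjustment √((H+b)/b) = √((43.4+74)/74) = 1.2596
Q* = 592.991 × 1.2596 ≈ 746.91

747 units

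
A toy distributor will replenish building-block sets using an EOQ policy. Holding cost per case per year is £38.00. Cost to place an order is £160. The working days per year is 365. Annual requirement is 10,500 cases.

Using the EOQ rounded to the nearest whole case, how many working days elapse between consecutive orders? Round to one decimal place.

10.3 days

Optimal lot size Q* = (2 × 10,500 × £160 / £38)^½ ≈ 297.36 → Q = 297 cases
Cycle time = (working days × Q)/D = (365 × 297) / 10,500 = 10.324 days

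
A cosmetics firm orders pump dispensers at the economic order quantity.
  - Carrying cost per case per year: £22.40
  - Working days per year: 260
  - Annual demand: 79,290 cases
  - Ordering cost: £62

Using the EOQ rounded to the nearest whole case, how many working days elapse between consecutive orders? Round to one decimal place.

2.2 days

Optimal lot size Q* = (2 × 79,290 × £62 / £22.4)^½ ≈ 662.52 → Q = 663 cases
Days between orders = 260 / (D/Q) = 260 / 119.593 ≈ 2.174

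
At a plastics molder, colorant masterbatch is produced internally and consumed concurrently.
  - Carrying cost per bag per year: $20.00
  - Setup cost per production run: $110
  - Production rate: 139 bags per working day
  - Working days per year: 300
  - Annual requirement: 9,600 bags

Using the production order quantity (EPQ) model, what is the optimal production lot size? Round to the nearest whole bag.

d = 9,600/300 = 32.0000 bags/day;  effective holding cost H(1 − d/p) = 20·(1 − 32.0000/139) = 15.39568
Q* = √(2DS / H_eff) = √(2·9,600·110 / 15.39568) ≈ 370.38

370 bags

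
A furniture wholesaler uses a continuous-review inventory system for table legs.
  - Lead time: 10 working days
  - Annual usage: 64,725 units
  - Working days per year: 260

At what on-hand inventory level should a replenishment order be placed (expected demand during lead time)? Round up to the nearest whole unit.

Daily demand d = 64,725 / 260 = 248.942 units/day
Demand during lead time = 248.942 × 10 = 2,489.42
Reorder point = 2,489.42 → round up

2,490 units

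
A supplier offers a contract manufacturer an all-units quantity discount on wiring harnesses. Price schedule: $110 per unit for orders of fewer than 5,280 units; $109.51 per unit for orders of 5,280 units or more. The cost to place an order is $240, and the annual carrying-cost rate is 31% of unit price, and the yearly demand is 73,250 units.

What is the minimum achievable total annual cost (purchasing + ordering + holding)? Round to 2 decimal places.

H₁ = 31%×$110 = $34.1000;  H₂ = 31%×$109.51 = $33.9481
EOQ₁ = √(2×73,250×240/34.1000) = 1,015.42  (< 5,280, feasible at tier 1)
EOQ₂ = √(2×73,250×240/33.9481) = 1,017.69  (< 5,280 → use Q = 5,280 at tier-2 price)
TC(tier 1 (EOQ₁), Q≈1,015.4) = $8,092,125.94
TC(tier 2, Q≈5,280.0) = $8,114,560.03
Minimum at tier 1 (EOQ₁): $8,092,125.94

$8,092,125.94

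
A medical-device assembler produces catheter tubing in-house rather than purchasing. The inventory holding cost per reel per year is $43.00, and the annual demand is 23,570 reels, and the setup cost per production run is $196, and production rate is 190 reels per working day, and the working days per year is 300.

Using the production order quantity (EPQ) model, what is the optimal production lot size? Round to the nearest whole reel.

d = 23,570/300 = 78.5667 reels/day;  effective holding cost H(1 − d/p) = 43·(1 − 78.5667/190) = 25.21912
Q* = √(2DS / H_eff) = √(2·23,570·196 / 25.21912) ≈ 605.28

605 reels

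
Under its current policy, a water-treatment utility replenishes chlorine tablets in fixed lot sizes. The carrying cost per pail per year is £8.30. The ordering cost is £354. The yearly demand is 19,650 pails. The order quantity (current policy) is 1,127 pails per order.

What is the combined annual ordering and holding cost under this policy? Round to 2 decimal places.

Annual ordering cost = (D/Q)·S = (19,650/1,127) × 354 = £6,172.23
Annual holding cost  = (Q/2)·H = (1,127/2) × 8.3 = £4,677.05
Total = £6,172.23 + £4,677.05 = £10,849.28

£10,849.28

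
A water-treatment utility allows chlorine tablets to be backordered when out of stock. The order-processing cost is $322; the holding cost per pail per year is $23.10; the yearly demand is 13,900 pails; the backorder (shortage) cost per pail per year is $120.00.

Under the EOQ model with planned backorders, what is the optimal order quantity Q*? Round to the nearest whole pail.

680 pails

Basic EOQ = √(2·13,900·322/23.1) = 622.507
Backorder adjustment √((H+b)/b) = √((23.1+120)/120) = 1.0920
Q* = 622.507 × 1.0920 ≈ 679.79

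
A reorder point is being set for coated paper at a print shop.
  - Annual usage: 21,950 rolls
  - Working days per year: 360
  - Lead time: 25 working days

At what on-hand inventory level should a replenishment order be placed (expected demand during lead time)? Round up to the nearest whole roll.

1,525 rolls

Daily demand d = 21,950 / 360 = 60.972 rolls/day
Demand during lead time = 60.972 × 25 = 1,524.31
Reorder point = 1,524.31 → round up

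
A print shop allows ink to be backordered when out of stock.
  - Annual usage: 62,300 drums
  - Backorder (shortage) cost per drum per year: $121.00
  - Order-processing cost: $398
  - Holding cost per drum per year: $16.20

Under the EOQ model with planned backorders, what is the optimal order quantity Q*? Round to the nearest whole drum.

Q* = √(2DS/H) · √((H + b)/b)
   = √(2 × 62,300 × 398 / 16.2) · √((16.2 + 121) / 121)
   = 1,749.617 × 1.0648 ≈ 1,863.06

1,863 drums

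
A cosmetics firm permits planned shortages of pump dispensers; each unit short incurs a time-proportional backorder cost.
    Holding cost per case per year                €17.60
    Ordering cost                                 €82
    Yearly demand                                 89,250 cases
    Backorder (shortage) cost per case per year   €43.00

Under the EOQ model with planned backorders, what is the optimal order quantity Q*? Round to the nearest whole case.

Q* = √(2DS/H) · √((H + b)/b)
   = √(2 × 89,250 × 82 / 17.6) · √((17.6 + 43) / 43)
   = 911.947 × 1.1871 ≈ 1,082.61

1,083 cases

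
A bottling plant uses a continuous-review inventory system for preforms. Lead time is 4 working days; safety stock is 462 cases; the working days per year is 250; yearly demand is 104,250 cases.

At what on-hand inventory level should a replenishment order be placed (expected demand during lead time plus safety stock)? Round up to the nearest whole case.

Daily demand d = 104,250 / 250 = 417.000 cases/day
Demand during lead time = 417.000 × 4 = 1,668.00
Reorder point = 1,668.00 + 462 = 2,130.00 → round up

2,130 cases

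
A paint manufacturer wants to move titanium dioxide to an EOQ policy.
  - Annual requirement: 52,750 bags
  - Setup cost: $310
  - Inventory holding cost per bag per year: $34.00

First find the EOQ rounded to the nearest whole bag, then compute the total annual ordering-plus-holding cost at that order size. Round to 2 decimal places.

EOQ = √(2DS/H) = √(2 × 52,750 × 310 / 34)
    = √(961,911.76) ≈ 980.77 → Q = 981 bags
Orders/yr = 52,750/981 = 53.772; ordering cost = 53.772 × $310 = $16,669.22
Average inventory = 981/2 = 490.5; holding cost = 490.5 × $34 = $16,677.00
Total = $16,669.22 + $16,677.00 = $33,346.22

$33,346.22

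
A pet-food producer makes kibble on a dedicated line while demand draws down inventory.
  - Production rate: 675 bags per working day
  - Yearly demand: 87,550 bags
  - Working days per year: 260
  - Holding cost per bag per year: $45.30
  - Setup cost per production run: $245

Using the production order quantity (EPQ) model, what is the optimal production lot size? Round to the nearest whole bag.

1,375 bags

Daily demand d = 87,550/260 = 336.731; p = 675; 1 − d/p = 0.50114
EPQ = √(2DS / (H(1 − d/p)))
    = √(2 × 87,550 × 245 / (45.3 × 0.50114)) ≈ 1,374.67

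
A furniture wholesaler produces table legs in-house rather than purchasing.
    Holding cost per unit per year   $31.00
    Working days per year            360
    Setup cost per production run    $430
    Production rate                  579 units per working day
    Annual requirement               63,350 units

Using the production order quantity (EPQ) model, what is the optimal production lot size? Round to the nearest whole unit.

1,589 units

Daily demand d = 63,350/360 = 175.972; p = 579; 1 − d/p = 0.69608
EPQ = √(2DS / (H(1 − d/p)))
    = √(2 × 63,350 × 430 / (31 × 0.69608)) ≈ 1,588.96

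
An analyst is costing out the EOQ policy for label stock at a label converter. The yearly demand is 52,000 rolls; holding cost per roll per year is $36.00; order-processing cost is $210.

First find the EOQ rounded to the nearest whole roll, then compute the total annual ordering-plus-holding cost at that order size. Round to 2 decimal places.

Optimal lot size Q* = (2 × 52,000 × $210 / $36)^½ ≈ 778.89 → Q = 779 rolls
Ordering: D/Q × S = 52,000/779 × $210 = $14,017.97
Holding:  Q/2 × H = 779/2 × $36 = $14,022.00
Total = $14,017.97 + $14,022.00 = $28,039.97

$28,039.97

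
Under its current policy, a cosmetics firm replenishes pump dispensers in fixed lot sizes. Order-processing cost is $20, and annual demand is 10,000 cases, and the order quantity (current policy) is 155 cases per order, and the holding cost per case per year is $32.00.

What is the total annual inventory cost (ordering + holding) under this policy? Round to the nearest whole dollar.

Annual ordering cost = (D/Q)·S = (10,000/155) × 20 = $1,290.32
Annual holding cost  = (Q/2)·H = (155/2) × 32 = $2,480.00
Total = $1,290.32 + $2,480.00 = $3,770.32

$3,770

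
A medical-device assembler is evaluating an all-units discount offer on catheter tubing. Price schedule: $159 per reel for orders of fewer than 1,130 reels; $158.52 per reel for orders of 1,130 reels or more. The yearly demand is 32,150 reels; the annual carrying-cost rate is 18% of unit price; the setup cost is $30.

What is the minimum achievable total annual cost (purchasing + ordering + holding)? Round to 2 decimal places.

H₁ = 18%×$159 = $28.6200;  H₂ = 18%×$158.52 = $28.5336
EOQ₁ = √(2×32,150×30/28.6200) = 259.62  (< 1,130, feasible at tier 1)
EOQ₂ = √(2×32,150×30/28.5336) = 260.01  (< 1,130 → use Q = 1,130 at tier-2 price)
TC(tier 1 (EOQ₁), Q≈259.6) = $5,119,280.21
TC(tier 2, Q≈1,130.0) = $5,113,393.02
Minimum at tier 2: $5,113,393.02

$5,113,393.02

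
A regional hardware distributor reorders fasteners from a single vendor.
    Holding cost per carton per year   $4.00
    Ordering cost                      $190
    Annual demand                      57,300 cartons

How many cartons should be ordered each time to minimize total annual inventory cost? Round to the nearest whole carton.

EOQ = √(2DS/H) = √(2 × 57,300 × 190 / 4)
    = √(5,443,500.00) ≈ 2,333.13

2,333 cartons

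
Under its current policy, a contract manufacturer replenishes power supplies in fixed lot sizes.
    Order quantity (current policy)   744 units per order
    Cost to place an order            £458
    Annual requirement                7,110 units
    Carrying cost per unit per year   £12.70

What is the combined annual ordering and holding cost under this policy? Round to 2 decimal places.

Ordering: D/Q × S = 7,110/744 × £458 = £4,376.85
Holding:  Q/2 × H = 744/2 × £12.7 = £4,724.40
Total = £4,376.85 + £4,724.40 = £9,101.25

£9,101.25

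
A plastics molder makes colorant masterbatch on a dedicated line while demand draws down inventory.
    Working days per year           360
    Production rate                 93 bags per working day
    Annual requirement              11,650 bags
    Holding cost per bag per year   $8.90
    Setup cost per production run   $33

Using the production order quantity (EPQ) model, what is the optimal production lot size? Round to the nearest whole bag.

364 bags

d = 11,650/360 = 32.3611 bags/day;  effective holding cost H(1 − d/p) = 8.9·(1 − 32.3611/93) = 5.80308
Q* = √(2DS / H_eff) = √(2·11,650·33 / 5.80308) ≈ 364.00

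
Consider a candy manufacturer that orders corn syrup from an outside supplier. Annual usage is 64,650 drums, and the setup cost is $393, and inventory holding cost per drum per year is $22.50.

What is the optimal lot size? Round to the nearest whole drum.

1,503 drums

Optimal lot size Q* = (2 × 64,650 × $393 / $22.5)^½ ≈ 1,502.81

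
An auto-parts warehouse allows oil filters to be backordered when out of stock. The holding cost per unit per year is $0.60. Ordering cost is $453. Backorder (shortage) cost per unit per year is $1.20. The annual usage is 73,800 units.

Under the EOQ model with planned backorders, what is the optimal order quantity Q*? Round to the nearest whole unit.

Q* = √(2DS/H) · √((H + b)/b)
   = √(2 × 73,800 × 453 / 0.6) · √((0.6 + 1.2) / 1.2)
   = 10,556.420 × 1.2247 ≈ 12,928.92

12,929 units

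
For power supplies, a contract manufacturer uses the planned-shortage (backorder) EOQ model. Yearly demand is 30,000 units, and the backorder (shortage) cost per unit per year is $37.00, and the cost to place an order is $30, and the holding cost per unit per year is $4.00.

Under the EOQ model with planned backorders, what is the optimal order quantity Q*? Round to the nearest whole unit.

706 units

Basic EOQ = √(2·30,000·30/4) = 670.820
Backorder adjustment √((H+b)/b) = √((4+37)/37) = 1.0527
Q* = 670.820 × 1.0527 ≈ 706.15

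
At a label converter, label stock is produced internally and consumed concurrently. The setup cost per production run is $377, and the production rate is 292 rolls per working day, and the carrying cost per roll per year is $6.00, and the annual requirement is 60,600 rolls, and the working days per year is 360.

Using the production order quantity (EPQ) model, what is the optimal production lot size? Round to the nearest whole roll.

Daily demand d = 60,600/360 = 168.333; p = 292; 1 − d/p = 0.42352
EPQ = √(2DS / (H(1 − d/p)))
    = √(2 × 60,600 × 377 / (6 × 0.42352)) ≈ 4,240.45

4,240 rolls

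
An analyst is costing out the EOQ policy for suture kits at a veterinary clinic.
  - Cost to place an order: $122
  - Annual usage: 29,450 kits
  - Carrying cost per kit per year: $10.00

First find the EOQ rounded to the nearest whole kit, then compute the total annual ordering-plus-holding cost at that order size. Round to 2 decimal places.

$8,476.91

Q* = √(2·D·S / H) = √(2·29,450·122 / 10) = √718,580.0 ≈ 847.69 → Q = 848 kits
Annual ordering cost = (D/Q)·S = (29,450/848) × 122 = $4,236.91
Annual holding cost  = (Q/2)·H = (848/2) × 10 = $4,240.00
Total = $4,236.91 + $4,240.00 = $8,476.91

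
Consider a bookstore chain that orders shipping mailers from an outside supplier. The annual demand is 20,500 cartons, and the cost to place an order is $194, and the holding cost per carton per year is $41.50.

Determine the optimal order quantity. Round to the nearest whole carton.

438 cartons

EOQ = √(2DS/H) = √(2 × 20,500 × 194 / 41.5)
    = √(191,662.65) ≈ 437.79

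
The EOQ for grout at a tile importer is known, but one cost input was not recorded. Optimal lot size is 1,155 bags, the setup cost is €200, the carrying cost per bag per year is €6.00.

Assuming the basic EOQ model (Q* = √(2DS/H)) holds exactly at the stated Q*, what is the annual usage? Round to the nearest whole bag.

20,010 bags per year

EOQ relation: Q² = 2DS/H, so rearrange for the unknown.
D = Q²H / (2S) = 1,155² × 6 / (2 × 200) = 20,010.38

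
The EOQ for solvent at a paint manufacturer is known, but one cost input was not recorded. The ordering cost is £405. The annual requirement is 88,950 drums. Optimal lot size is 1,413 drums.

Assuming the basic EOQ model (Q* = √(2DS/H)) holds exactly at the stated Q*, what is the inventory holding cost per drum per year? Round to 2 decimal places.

£36.09

From Q* = √(2DS/H) ⇒ Q*² = 2DS/H.
H = 2DS / Q² = 2 × 88,950 × 405 / 1,413² = 36.0867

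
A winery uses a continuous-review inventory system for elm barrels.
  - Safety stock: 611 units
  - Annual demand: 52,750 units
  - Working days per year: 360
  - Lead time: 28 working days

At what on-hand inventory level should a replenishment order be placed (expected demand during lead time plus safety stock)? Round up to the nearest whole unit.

4,714 units

Daily demand d = 52,750 / 360 = 146.528 units/day
Demand during lead time = 146.528 × 28 = 4,102.78
Reorder point = 4,102.78 + 611 = 4,713.78 → round up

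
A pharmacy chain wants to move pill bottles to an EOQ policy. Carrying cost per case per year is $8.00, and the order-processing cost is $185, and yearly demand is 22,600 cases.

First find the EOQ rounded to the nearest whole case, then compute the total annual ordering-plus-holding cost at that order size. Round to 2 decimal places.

$8,179.00

Q* = √(2·D·S / H) = √(2·22,600·185 / 8) = √1,045,250.0 ≈ 1,022.37 → Q = 1,022 cases
Annual ordering cost = (D/Q)·S = (22,600/1,022) × 185 = $4,091.00
Annual holding cost  = (Q/2)·H = (1,022/2) × 8 = $4,088.00
Total = $4,091.00 + $4,088.00 = $8,179.00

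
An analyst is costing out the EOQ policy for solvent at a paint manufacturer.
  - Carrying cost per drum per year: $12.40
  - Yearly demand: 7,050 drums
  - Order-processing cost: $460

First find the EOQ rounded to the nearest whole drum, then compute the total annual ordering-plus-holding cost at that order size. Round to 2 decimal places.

Q* = √(2·D·S / H) = √(2·7,050·460 / 12.4) = √523,064.5 ≈ 723.23 → Q = 723 drums
Orders/yr = 7,050/723 = 9.751; ordering cost = 9.751 × $460 = $4,485.48
Average inventory = 723/2 = 361.5; holding cost = 361.5 × $12.4 = $4,482.60
Total = $4,485.48 + $4,482.60 = $8,968.08

$8,968.08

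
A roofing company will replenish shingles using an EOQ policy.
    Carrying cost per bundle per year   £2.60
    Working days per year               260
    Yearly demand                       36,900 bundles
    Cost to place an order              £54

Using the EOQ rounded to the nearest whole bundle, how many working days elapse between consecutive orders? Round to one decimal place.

EOQ = √(2DS/H) = √(2 × 36,900 × 54 / 2.6)
    = √(1,532,769.23) ≈ 1,238.05 → Q = 1,238 bundles
Cycle time = (working days × Q)/D = (260 × 1,238) / 36,900 = 8.723 days

8.7 days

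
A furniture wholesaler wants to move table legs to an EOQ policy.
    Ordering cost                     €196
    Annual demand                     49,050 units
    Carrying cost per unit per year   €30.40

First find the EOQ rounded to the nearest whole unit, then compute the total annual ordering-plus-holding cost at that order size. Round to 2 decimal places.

€24,176.83

Optimal lot size Q* = (2 × 49,050 × €196 / €30.4)^½ ≈ 795.29 → Q = 795 units
Annual ordering cost = (D/Q)·S = (49,050/795) × 196 = €12,092.83
Annual holding cost  = (Q/2)·H = (795/2) × 30.4 = €12,084.00
Total = €12,092.83 + €12,084.00 = €24,176.83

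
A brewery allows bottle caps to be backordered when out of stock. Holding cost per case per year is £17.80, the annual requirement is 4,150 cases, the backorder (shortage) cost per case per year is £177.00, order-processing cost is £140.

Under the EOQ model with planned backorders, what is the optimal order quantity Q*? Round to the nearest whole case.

Basic EOQ = √(2·4,150·140/17.8) = 255.501
Backorder adjustment √((H+b)/b) = √((17.8+177)/177) = 1.0491
Q* = 255.501 × 1.0491 ≈ 268.04

268 cases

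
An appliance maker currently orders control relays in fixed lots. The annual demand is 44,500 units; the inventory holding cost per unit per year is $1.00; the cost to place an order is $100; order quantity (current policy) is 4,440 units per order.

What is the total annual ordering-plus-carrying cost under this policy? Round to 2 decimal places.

Orders/yr = 44,500/4,440 = 10.023; ordering cost = 10.023 × $100 = $1,002.25
Average inventory = 4,440/2 = 2220; holding cost = 2220 × $1 = $2,220.00
Total = $1,002.25 + $2,220.00 = $3,222.25

$3,222.25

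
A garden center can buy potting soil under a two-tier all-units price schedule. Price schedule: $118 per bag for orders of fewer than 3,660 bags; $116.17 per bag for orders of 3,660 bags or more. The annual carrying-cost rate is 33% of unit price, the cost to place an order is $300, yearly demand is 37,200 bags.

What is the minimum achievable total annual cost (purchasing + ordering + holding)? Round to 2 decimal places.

$4,394,728.24

H₁ = 33%×$118 = $38.9400;  H₂ = 33%×$116.17 = $38.3361
EOQ₁ = √(2×37,200×300/38.9400) = 757.09  (< 3,660, feasible at tier 1)
EOQ₂ = √(2×37,200×300/38.3361) = 763.03  (< 3,660 → use Q = 3,660 at tier-2 price)
TC(tier 1 (EOQ₁), Q≈757.1) = $4,419,081.19
TC(tier 2, Q≈3,660.0) = $4,394,728.24
Minimum at tier 2: $4,394,728.24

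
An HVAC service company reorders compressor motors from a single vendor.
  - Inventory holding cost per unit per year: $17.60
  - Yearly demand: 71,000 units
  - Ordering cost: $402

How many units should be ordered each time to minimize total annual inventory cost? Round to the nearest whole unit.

1,801 units

Q* = √(2·D·S / H) = √(2·71,000·402 / 17.6) = √3,243,409.1 ≈ 1,800.95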